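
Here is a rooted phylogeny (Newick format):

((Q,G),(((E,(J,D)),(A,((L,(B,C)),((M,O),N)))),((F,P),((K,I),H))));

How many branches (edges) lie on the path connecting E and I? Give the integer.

The MRCA of E and I is the node subtending (((E,(J,D)),(A,((L,(B,C)),((M,O),N)))),((F,P),((K,I),H))).
From E up to that node: 3 branches. From I up to the same node: 4 branches. Total: 3 + 4 = 7.

7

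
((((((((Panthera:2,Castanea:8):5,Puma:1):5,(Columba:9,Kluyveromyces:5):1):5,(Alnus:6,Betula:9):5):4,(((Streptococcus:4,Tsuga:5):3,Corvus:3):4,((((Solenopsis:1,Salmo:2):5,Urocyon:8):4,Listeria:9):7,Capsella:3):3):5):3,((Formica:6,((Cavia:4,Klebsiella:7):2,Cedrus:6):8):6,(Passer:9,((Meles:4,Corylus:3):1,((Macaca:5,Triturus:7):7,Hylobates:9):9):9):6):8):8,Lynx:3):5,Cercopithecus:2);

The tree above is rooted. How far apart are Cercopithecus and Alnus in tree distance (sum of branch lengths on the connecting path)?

33

The path runs Cercopithecus → … → MRCA → … → Alnus; the MRCA is the root of the tree.
Branch lengths along that path: 2 + 5 + 8 + 3 + 4 + 5 + 6 = 33.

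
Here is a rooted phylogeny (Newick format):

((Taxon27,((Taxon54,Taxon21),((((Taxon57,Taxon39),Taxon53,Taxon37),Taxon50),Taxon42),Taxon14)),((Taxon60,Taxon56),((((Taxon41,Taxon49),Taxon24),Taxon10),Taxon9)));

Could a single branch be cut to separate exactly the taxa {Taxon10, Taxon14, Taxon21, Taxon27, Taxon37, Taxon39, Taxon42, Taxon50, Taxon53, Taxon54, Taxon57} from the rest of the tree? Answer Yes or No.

The MRCA of the listed taxa is the root, so the smallest clade containing them is the whole tree.
That clade also contains Taxon24, Taxon41, Taxon49, Taxon56, Taxon60, Taxon9, which are not in the proposed group, so the group is not monophyletic.

No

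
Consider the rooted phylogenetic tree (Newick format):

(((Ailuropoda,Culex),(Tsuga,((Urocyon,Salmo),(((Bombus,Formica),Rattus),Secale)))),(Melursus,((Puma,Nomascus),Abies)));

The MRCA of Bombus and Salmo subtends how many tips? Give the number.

The MRCA of Bombus and Salmo is the node subtending ((Urocyon,Salmo),(((Bombus,Formica),Rattus),Secale)).
That clade contains 6 terminal taxa: Bombus, Formica, Rattus, Salmo, Secale, Urocyon.

6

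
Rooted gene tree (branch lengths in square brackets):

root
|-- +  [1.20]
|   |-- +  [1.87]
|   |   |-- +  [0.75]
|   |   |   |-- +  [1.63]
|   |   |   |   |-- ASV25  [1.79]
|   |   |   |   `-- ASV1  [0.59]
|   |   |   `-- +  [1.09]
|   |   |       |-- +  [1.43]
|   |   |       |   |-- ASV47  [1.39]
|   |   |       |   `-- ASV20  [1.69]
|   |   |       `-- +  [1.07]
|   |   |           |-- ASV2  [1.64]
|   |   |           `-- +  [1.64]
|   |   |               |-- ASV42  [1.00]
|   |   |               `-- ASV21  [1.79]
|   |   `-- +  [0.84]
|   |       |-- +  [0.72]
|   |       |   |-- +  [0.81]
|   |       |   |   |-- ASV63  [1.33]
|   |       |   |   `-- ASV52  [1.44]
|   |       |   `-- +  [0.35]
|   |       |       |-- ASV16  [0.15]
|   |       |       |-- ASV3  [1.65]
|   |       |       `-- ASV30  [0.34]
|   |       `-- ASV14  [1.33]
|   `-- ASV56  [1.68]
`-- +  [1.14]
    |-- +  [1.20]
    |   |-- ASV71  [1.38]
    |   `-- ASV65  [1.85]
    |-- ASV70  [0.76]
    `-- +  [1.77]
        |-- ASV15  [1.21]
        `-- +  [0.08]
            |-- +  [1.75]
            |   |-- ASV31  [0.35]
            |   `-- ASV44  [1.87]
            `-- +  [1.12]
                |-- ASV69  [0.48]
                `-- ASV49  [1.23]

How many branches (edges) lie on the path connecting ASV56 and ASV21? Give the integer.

The MRCA of ASV56 and ASV21 is the node subtending ((((ASV25,ASV1),((ASV47,ASV20),(ASV2,(ASV42,ASV21)))),(((ASV63,ASV52),(ASV16,ASV3,ASV30)),ASV14)),ASV56).
From ASV56 up to that node: 1 branch. From ASV21 up to the same node: 6 branches. Total: 1 + 6 = 7.

7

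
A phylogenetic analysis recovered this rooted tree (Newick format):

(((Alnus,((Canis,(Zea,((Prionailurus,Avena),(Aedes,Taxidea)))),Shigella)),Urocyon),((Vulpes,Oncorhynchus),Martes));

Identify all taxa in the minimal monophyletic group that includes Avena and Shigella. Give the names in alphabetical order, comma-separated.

Tracing Avena: it sits inside (Prionailurus,Avena).
Tracing Shigella: it sits inside ((Canis,(Zea,((Prionailurus,Avena),(Aedes,Taxidea)))),Shigella).
The smallest clade enclosing both is ((Canis,(Zea,((Prionailurus,Avena),(Aedes,Taxidea)))),Shigella); the answer is its 7 terminal taxa in alphabetical order.

Aedes, Avena, Canis, Prionailurus, Shigella, Taxidea, Zea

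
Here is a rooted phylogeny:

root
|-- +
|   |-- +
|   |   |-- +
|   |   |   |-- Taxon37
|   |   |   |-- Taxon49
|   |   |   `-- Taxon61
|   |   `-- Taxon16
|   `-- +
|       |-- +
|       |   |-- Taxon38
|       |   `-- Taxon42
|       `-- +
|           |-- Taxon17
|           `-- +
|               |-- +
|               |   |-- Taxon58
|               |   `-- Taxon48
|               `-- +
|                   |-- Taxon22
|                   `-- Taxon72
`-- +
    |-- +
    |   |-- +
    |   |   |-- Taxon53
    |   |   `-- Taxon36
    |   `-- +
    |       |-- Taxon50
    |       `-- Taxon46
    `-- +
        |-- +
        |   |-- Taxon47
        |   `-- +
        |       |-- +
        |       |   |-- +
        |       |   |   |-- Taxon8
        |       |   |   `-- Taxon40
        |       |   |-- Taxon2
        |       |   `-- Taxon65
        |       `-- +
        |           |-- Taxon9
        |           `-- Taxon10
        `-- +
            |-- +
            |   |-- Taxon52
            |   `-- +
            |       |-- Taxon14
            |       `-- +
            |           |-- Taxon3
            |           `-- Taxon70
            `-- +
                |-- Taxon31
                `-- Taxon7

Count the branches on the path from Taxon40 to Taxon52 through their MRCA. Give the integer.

8

The MRCA of Taxon40 and Taxon52 is the node subtending ((Taxon47,(((Taxon8,Taxon40),Taxon2,Taxon65),(Taxon9,Taxon10))),((Taxon52,(Taxon14,(Taxon3,Taxon70))),(Taxon31,Taxon7))).
From Taxon40 up to that node: 5 branches. From Taxon52 up to the same node: 3 branches. Total: 5 + 3 = 8.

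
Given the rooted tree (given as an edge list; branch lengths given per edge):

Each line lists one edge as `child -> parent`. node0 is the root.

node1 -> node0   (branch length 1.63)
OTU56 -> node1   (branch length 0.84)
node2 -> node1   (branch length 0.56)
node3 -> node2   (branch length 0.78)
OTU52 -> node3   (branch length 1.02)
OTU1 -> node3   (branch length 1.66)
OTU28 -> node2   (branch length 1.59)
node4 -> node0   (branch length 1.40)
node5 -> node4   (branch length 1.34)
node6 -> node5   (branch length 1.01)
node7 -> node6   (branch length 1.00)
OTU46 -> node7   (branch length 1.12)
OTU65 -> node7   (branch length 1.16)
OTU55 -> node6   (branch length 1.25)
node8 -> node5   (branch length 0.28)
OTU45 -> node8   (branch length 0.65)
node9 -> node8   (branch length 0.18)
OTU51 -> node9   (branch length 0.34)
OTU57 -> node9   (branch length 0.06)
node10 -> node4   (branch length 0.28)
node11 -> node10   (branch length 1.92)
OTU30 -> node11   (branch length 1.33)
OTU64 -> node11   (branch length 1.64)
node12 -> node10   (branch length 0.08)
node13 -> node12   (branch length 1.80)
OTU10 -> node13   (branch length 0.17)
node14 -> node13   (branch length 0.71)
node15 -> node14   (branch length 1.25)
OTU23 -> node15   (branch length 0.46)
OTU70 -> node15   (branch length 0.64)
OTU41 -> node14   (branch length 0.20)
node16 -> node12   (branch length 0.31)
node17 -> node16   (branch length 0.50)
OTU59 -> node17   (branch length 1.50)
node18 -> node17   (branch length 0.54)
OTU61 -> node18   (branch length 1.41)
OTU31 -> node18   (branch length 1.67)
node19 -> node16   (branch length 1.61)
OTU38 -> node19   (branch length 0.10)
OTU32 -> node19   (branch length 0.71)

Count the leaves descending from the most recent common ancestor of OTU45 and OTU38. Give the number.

The MRCA of OTU45 and OTU38 is the node subtending ((((OTU46,OTU65),OTU55),(OTU45,(OTU51,OTU57))),((OTU30,OTU64),((OTU10,((OTU23,OTU70),OTU41)),((OTU59,(OTU61,OTU31)),(OTU38,OTU32))))).
That clade contains 17 terminal taxa: OTU10, OTU23, OTU30, OTU31, OTU32, OTU38, OTU41, OTU45, OTU46, OTU51, OTU55, OTU57, OTU59, OTU61, OTU64, OTU65, OTU70.

17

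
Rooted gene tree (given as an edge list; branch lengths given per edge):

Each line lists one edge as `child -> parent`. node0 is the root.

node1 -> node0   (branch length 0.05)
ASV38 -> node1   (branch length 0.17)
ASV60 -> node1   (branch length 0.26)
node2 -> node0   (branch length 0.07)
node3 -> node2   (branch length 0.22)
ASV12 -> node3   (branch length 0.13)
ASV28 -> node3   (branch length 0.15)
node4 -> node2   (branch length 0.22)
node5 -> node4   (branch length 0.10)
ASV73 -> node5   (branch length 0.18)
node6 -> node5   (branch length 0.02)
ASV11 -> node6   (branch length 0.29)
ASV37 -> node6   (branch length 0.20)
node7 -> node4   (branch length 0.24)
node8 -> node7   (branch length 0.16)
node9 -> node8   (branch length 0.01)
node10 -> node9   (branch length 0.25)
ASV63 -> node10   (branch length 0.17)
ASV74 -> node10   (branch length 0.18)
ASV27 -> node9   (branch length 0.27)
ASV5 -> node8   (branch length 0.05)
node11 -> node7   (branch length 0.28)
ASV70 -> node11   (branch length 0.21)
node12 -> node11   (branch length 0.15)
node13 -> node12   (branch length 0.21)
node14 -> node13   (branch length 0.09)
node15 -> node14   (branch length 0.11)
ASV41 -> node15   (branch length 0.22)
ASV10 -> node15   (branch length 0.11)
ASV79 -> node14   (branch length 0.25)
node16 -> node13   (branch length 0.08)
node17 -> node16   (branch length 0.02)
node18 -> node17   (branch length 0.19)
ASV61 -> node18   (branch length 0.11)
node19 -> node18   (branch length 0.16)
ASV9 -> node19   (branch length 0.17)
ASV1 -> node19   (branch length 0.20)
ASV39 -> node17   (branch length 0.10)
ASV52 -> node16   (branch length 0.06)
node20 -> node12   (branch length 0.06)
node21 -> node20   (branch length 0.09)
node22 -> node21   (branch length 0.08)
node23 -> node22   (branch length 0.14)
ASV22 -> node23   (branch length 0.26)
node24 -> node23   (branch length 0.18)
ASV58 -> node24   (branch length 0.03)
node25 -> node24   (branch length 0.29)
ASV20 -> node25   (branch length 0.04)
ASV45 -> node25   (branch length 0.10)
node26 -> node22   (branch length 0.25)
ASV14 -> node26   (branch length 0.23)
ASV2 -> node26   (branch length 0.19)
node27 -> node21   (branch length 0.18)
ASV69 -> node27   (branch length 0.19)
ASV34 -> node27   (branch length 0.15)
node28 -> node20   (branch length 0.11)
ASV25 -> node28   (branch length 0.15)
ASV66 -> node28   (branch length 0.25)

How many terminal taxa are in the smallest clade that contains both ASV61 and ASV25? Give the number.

The MRCA of ASV61 and ASV25 is the node subtending ((((ASV41,ASV10),ASV79),(((ASV61,(ASV9,ASV1)),ASV39),ASV52)),((((ASV22,(ASV58,(ASV20,ASV45))),(ASV14,ASV2)),(ASV69,ASV34)),(ASV25,ASV66))).
That clade contains 18 terminal taxa: ASV1, ASV10, ASV14, ASV2, ASV20, ASV22, ASV25, ASV34, ASV39, ASV41, ASV45, ASV52, ASV58, ASV61, ASV66, ASV69, ASV79, ASV9.

18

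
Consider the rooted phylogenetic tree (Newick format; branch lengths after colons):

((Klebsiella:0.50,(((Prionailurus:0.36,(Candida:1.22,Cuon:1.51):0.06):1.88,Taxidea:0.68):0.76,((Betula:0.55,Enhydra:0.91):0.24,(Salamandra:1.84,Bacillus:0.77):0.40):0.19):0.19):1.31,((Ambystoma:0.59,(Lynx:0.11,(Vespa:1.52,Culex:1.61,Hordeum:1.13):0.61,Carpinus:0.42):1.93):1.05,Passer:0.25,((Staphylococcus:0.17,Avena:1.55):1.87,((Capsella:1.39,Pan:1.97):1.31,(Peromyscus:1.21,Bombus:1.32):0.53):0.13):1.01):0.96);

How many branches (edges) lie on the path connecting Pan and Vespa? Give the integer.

8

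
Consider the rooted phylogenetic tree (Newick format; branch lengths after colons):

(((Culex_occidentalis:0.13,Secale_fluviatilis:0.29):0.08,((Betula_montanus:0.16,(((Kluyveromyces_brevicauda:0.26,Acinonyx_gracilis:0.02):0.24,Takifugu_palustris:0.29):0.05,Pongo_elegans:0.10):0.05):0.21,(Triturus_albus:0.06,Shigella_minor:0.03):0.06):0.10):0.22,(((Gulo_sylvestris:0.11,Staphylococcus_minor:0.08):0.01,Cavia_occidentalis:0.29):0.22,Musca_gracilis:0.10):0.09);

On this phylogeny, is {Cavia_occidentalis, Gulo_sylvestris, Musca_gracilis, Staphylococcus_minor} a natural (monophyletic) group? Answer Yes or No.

Yes

The most recent common ancestor of these taxa subtends (((Gulo_sylvestris,Staphylococcus_minor),Cavia_occidentalis),Musca_gracilis).
That clade has exactly 4 tips — every listed taxon and nothing else — so the group is monophyletic.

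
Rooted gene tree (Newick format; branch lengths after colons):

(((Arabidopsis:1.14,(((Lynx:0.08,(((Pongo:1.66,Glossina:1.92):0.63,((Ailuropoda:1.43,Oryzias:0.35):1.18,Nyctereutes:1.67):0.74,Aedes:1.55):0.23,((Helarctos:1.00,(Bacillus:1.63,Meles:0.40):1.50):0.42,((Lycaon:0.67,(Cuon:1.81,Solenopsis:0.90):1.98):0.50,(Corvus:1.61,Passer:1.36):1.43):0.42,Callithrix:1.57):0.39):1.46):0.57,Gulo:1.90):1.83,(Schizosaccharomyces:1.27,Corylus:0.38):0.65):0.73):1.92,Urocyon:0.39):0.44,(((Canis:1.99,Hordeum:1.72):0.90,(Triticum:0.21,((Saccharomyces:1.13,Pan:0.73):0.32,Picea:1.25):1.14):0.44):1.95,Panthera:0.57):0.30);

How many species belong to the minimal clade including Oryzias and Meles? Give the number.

The MRCA of Oryzias and Meles is the node subtending (((Pongo,Glossina),((Ailuropoda,Oryzias),Nyctereutes),Aedes),((Helarctos,(Bacillus,Meles)),((Lycaon,(Cuon,Solenopsis)),(Corvus,Passer)),Callithrix)).
That clade contains 15 terminal taxa: Aedes, Ailuropoda, Bacillus, Callithrix, Corvus, Cuon, Glossina, Helarctos, Lycaon, Meles, Nyctereutes, Oryzias, Passer, Pongo, Solenopsis.

15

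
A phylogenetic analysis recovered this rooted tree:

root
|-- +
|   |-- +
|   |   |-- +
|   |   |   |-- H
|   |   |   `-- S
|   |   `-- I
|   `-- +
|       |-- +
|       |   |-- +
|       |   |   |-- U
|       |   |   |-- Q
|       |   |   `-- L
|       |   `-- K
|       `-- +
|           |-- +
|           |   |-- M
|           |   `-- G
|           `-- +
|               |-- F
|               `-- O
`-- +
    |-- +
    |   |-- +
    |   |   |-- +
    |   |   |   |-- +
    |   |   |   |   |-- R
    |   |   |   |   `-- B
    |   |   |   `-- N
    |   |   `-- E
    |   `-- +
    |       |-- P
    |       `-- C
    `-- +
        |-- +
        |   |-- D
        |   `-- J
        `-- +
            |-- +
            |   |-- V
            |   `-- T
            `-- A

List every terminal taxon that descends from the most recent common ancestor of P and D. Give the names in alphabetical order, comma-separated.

A, B, C, D, E, J, N, P, R, T, V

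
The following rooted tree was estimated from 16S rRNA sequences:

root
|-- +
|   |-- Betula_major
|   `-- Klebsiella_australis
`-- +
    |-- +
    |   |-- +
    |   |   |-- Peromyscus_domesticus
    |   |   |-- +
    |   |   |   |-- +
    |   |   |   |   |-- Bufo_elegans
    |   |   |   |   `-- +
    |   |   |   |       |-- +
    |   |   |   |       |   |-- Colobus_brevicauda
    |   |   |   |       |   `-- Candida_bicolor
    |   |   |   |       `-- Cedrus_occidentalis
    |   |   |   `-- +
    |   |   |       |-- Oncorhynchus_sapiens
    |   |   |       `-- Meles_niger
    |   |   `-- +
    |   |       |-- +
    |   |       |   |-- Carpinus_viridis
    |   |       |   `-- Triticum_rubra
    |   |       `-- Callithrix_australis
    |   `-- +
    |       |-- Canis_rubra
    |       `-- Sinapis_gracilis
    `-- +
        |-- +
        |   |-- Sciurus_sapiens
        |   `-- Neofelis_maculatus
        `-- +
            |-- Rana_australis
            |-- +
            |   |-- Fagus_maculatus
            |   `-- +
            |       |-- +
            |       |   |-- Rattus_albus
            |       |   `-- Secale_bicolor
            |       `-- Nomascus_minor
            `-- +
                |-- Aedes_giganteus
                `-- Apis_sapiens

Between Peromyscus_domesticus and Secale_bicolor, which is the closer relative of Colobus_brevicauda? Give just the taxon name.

The MRCA of Colobus_brevicauda and Peromyscus_domesticus subtends (Peromyscus_domesticus,((Bufo_elegans,((Colobus_brevicauda,Candida_bicolor),Cedrus_occidentalis)),(Oncorhynchus_sapiens,Meles_niger)),((Carpinus_viridis,Triticum_rubra),Callithrix_australis)) (10 taxa).
The MRCA of Colobus_brevicauda and Secale_bicolor subtends (((Peromyscus_domesticus,((Bufo_elegans,((Colobus_brevicauda,Candida_bicolor),Cedrus_occidentalis)),(Oncorhynchus_sapiens,Meles_niger)),((Carpinus_viridis,Triticum_rubra),Callithrix_australis)),(Canis_rubra,Sinapis_gracilis)),((Sciurus_sapiens,Neofelis_maculatus),(Rana_australis,(Fagus_maculatus,((Rattus_albus,Secale_bicolor),Nomascus_minor)),(Aedes_giganteus,Apis_sapiens)))) (21 taxa).
The first is nested inside the second, so Colobus_brevicauda shares a more recent common ancestor with Peromyscus_domesticus.

Peromyscus_domesticus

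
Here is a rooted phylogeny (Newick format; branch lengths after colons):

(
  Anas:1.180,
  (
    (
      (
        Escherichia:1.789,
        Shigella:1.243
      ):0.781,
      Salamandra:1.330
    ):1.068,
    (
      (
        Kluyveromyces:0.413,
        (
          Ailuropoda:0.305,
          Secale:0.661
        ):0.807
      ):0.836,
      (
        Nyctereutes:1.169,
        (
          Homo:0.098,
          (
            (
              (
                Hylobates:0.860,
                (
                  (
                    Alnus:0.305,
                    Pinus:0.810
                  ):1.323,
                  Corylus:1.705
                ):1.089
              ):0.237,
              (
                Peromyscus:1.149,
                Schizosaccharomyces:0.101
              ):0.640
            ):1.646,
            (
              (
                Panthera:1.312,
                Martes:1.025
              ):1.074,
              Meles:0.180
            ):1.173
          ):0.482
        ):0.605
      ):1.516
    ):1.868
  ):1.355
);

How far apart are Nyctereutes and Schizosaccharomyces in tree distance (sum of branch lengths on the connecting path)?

The path runs Nyctereutes → … → MRCA → … → Schizosaccharomyces; the MRCA is the node subtending (Nyctereutes,(Homo,(((Hylobates,((Alnus,Pinus),Corylus)),(Peromyscus,Schizosaccharomyces)),((Panthera,Martes),Meles)))).
Branch lengths along that path: 1.169 + 0.605 + 0.482 + 1.646 + 0.640 + 0.101 = 4.643.

4.643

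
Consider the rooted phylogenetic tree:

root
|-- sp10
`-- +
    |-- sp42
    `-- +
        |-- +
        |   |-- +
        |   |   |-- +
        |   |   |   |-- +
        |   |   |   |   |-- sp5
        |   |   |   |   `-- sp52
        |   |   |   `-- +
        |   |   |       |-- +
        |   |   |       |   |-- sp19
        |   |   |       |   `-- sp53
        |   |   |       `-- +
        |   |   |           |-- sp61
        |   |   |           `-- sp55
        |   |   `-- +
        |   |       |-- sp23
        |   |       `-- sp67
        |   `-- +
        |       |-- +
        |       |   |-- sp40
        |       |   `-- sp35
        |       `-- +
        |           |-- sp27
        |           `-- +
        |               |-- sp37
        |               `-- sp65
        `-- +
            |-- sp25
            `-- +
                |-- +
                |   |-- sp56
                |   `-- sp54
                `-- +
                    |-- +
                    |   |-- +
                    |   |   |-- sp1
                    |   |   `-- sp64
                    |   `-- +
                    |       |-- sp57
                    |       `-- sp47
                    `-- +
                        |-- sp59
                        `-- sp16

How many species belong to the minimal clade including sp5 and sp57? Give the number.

22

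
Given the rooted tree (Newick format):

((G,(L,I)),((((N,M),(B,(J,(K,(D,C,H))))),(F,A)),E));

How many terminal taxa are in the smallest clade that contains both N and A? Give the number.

The MRCA of N and A is the node subtending (((N,M),(B,(J,(K,(D,C,H))))),(F,A)).
That clade contains 10 terminal taxa: A, B, C, D, F, H, J, K, M, N.

10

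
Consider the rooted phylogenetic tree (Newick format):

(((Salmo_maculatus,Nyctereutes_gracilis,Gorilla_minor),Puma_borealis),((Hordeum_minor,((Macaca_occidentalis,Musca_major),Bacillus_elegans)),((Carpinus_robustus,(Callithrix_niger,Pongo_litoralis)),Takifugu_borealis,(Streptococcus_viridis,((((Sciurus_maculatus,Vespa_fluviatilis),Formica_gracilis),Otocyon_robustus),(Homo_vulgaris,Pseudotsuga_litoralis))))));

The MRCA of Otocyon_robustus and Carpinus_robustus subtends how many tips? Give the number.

11

The MRCA of Otocyon_robustus and Carpinus_robustus is the node subtending ((Carpinus_robustus,(Callithrix_niger,Pongo_litoralis)),Takifugu_borealis,(Streptococcus_viridis,((((Sciurus_maculatus,Vespa_fluviatilis),Formica_gracilis),Otocyon_robustus),(Homo_vulgaris,Pseudotsuga_litoralis)))).
That clade contains 11 terminal taxa: Callithrix_niger, Carpinus_robustus, Formica_gracilis, Homo_vulgaris, Otocyon_robustus, Pongo_litoralis, Pseudotsuga_litoralis, Sciurus_maculatus, Streptococcus_viridis, Takifugu_borealis, Vespa_fluviatilis.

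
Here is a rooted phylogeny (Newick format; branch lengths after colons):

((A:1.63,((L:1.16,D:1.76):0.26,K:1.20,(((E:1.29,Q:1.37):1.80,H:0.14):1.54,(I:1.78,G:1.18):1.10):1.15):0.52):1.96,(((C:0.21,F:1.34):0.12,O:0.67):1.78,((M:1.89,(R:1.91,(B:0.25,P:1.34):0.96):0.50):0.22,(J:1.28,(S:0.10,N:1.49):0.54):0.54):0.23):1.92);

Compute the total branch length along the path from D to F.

The path runs D → … → MRCA → … → F; the MRCA is the root of the tree.
Branch lengths along that path: 1.76 + 0.26 + 0.52 + 1.96 + 1.92 + 1.78 + 0.12 + 1.34 = 9.66.

9.66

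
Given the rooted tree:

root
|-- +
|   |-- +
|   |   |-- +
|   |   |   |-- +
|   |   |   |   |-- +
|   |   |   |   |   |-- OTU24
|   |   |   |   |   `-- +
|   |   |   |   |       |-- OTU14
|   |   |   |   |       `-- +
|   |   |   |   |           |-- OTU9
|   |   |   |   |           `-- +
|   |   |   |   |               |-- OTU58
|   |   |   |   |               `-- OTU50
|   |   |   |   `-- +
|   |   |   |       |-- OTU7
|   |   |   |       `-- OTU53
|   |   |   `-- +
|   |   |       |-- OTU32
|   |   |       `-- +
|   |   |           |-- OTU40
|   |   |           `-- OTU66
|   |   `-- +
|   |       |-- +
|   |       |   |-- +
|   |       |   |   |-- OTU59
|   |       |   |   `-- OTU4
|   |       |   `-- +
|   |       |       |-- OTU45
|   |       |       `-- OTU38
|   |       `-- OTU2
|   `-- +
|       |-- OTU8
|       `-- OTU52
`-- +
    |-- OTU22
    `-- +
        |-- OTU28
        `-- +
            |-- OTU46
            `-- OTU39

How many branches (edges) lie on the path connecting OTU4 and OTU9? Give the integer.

The MRCA of OTU4 and OTU9 is the node subtending ((((OTU24,(OTU14,(OTU9,(OTU58,OTU50)))),(OTU7,OTU53)),(OTU32,(OTU40,OTU66))),(((OTU59,OTU4),(OTU45,OTU38)),OTU2)).
From OTU4 up to that node: 4 branches. From OTU9 up to the same node: 6 branches. Total: 4 + 6 = 10.

10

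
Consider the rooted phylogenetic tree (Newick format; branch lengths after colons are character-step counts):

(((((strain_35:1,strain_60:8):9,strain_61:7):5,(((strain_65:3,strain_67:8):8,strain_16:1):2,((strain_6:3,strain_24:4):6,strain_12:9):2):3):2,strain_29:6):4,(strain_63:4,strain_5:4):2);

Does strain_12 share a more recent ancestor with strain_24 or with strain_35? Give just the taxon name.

The MRCA of strain_12 and strain_24 subtends ((strain_6,strain_24),strain_12) (3 taxa).
The MRCA of strain_12 and strain_35 subtends (((strain_35,strain_60),strain_61),(((strain_65,strain_67),strain_16),((strain_6,strain_24),strain_12))) (9 taxa).
The first is nested inside the second, so strain_12 shares a more recent common ancestor with strain_24.

strain_24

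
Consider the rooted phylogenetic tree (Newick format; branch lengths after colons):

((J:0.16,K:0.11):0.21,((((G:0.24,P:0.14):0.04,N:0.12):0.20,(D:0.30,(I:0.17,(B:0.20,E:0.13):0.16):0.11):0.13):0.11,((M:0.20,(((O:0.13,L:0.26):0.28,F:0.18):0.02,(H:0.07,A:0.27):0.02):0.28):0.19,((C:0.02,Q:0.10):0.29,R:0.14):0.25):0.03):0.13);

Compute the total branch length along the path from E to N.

The path runs E → … → MRCA → … → N; the MRCA is the node subtending (((G,P),N),(D,(I,(B,E)))).
Branch lengths along that path: 0.13 + 0.16 + 0.11 + 0.13 + 0.20 + 0.12 = 0.85.

0.85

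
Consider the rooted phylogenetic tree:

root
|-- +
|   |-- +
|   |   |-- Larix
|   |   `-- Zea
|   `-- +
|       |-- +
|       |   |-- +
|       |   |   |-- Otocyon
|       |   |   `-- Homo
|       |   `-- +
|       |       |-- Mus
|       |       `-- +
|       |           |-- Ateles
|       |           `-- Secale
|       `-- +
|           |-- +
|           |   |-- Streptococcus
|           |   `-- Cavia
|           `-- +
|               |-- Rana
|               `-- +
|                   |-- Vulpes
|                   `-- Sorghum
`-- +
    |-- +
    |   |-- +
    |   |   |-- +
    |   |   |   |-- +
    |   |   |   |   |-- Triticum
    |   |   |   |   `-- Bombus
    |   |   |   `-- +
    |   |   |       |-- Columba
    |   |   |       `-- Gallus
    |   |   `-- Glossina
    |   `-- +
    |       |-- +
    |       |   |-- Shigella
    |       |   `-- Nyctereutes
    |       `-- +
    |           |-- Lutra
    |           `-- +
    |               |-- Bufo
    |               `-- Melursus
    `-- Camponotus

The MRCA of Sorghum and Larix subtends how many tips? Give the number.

The MRCA of Sorghum and Larix is the node subtending ((Larix,Zea),(((Otocyon,Homo),(Mus,(Ateles,Secale))),((Streptococcus,Cavia),(Rana,(Vulpes,Sorghum))))).
That clade contains 12 terminal taxa: Ateles, Cavia, Homo, Larix, Mus, Otocyon, Rana, Secale, Sorghum, Streptococcus, Vulpes, Zea.

12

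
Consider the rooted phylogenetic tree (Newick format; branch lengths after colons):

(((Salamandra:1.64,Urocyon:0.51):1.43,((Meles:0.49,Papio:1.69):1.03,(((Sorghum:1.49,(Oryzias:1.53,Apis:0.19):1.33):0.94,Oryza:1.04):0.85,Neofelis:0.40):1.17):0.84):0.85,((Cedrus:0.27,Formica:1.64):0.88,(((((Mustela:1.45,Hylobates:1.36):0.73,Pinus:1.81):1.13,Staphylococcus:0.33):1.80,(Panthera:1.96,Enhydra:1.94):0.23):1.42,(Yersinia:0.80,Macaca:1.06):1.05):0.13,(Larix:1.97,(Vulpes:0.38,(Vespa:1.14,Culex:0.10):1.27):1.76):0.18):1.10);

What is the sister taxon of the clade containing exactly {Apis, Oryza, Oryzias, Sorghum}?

Neofelis

The clade containing exactly {Apis, Oryza, Oryzias, Sorghum} attaches to the tree at the node subtending (((Sorghum,(Oryzias,Apis)),Oryza),Neofelis).
The other lineage descending from that same node — the sister group — is the single tip Neofelis.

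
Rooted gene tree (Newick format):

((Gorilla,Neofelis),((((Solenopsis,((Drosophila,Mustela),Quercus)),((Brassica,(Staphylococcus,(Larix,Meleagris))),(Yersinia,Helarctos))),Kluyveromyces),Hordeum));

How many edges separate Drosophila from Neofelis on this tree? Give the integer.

The MRCA of Drosophila and Neofelis is the root of the tree.
From Drosophila up to that node: 7 branches. From Neofelis up to the same node: 2 branches. Total: 7 + 2 = 9.

9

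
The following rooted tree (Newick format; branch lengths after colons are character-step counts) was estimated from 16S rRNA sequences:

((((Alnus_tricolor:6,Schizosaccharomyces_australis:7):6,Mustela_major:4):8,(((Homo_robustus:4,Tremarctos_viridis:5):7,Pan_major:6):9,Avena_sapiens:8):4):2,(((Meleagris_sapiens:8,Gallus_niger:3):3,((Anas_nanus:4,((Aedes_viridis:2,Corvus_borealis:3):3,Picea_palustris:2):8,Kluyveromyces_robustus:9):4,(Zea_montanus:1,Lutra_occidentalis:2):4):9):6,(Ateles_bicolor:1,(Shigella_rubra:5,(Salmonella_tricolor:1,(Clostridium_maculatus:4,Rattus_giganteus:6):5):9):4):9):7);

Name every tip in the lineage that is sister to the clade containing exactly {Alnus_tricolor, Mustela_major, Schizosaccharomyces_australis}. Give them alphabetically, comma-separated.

Avena_sapiens, Homo_robustus, Pan_major, Tremarctos_viridis

The clade containing exactly {Alnus_tricolor, Mustela_major, Schizosaccharomyces_australis} attaches to the tree at the node subtending (((Alnus_tricolor,Schizosaccharomyces_australis),Mustela_major),(((Homo_robustus,Tremarctos_viridis),Pan_major),Avena_sapiens)).
The other lineage descending from that same node — the sister group — is (((Homo_robustus,Tremarctos_viridis),Pan_major),Avena_sapiens); its 4 tips in alphabetical order are the answer.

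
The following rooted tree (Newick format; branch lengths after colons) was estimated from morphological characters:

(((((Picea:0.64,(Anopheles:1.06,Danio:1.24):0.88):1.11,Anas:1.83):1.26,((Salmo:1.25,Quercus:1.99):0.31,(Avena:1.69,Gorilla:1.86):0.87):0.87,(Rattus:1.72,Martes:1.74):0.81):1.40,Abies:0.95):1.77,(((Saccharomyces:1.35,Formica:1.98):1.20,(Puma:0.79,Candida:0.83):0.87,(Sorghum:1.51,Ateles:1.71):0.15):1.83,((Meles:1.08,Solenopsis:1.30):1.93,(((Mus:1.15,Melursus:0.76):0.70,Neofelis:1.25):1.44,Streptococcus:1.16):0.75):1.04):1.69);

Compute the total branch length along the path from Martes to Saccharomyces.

11.79

The path runs Martes → … → MRCA → … → Saccharomyces; the MRCA is the root of the tree.
Branch lengths along that path: 1.74 + 0.81 + 1.40 + 1.77 + 1.69 + 1.83 + 1.20 + 1.35 = 11.79.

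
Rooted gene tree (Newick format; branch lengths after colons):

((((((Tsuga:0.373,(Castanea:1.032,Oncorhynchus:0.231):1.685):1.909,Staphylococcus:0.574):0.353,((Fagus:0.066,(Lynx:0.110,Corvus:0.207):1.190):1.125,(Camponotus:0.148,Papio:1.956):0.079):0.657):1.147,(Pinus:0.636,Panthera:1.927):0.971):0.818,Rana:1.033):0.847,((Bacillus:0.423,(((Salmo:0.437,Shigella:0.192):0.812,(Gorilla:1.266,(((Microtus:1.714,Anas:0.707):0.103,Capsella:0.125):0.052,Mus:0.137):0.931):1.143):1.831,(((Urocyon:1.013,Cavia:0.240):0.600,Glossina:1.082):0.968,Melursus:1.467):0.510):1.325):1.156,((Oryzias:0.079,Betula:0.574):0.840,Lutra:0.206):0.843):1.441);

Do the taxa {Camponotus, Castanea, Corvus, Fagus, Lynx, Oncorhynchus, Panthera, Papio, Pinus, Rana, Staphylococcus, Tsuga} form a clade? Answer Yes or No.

Yes

The most recent common ancestor of these taxa subtends (((((Tsuga,(Castanea,Oncorhynchus)),Staphylococcus),((Fagus,(Lynx,Corvus)),(Camponotus,Papio))),(Pinus,Panthera)),Rana).
That clade has exactly 12 tips — every listed taxon and nothing else — so the group is monophyletic.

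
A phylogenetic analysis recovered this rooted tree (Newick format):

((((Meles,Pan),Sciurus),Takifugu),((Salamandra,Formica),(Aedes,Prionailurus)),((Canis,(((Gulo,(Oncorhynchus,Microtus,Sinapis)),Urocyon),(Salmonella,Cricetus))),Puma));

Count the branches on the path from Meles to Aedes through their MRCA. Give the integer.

7

The MRCA of Meles and Aedes is the root of the tree.
From Meles up to that node: 4 branches. From Aedes up to the same node: 3 branches. Total: 4 + 3 = 7.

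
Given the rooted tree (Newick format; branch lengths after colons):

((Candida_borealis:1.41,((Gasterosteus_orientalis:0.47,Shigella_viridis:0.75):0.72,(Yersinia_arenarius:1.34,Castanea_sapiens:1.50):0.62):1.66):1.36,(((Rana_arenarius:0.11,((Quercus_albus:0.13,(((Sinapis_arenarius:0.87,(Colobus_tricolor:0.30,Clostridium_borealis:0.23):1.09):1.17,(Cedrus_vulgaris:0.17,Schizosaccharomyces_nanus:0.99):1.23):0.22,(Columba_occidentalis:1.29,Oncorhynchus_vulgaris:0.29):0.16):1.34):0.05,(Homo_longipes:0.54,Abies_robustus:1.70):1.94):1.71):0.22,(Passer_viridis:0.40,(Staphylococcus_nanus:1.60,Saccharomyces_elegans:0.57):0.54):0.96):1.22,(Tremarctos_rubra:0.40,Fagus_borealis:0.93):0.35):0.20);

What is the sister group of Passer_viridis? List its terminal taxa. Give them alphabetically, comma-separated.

Saccharomyces_elegans, Staphylococcus_nanus

Passer_viridis attaches to the tree at the node subtending (Passer_viridis,(Staphylococcus_nanus,Saccharomyces_elegans)).
The other lineage descending from that same node — the sister group — is (Staphylococcus_nanus,Saccharomyces_elegans); its 2 tips in alphabetical order are the answer.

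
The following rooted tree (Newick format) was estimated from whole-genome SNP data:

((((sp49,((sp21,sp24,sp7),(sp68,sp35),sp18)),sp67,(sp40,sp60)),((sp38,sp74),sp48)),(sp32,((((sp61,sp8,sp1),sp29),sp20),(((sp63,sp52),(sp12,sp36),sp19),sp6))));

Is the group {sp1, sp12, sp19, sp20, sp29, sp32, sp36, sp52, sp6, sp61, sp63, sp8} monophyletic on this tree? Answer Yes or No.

Yes

The most recent common ancestor of these taxa subtends (sp32,((((sp61,sp8,sp1),sp29),sp20),(((sp63,sp52),(sp12,sp36),sp19),sp6))).
That clade has exactly 12 tips — every listed taxon and nothing else — so the group is monophyletic.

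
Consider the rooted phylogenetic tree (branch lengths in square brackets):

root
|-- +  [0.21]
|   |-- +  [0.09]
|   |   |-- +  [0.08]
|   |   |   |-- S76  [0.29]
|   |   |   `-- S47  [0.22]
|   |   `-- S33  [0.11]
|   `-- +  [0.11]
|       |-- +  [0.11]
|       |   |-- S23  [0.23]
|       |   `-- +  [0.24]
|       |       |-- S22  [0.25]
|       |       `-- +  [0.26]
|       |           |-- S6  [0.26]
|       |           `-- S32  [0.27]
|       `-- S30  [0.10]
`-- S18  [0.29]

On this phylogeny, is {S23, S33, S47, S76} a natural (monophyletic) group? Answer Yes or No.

The MRCA of the listed taxa subtends (((S76,S47),S33),((S23,(S22,(S6,S32))),S30)).
That clade also contains S22, S30, S32, S6, which are not in the proposed group, so the group is not monophyletic.

No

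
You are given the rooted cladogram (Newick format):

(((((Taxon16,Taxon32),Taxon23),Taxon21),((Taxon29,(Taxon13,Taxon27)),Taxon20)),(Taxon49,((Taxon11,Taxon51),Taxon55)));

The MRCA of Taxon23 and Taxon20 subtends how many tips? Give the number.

The MRCA of Taxon23 and Taxon20 is the node subtending ((((Taxon16,Taxon32),Taxon23),Taxon21),((Taxon29,(Taxon13,Taxon27)),Taxon20)).
That clade contains 8 terminal taxa: Taxon13, Taxon16, Taxon20, Taxon21, Taxon23, Taxon27, Taxon29, Taxon32.

8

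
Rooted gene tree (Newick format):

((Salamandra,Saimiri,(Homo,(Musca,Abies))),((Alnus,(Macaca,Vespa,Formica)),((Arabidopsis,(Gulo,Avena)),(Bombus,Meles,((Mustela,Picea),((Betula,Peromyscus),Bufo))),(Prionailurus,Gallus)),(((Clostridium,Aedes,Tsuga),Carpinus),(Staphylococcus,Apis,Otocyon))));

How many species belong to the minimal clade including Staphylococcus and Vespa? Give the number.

The MRCA of Staphylococcus and Vespa is the node subtending ((Alnus,(Macaca,Vespa,Formica)),((Arabidopsis,(Gulo,Avena)),(Bombus,Meles,((Mustela,Picea),((Betula,Peromyscus),Bufo))),(Prionailurus,Gallus)),(((Clostridium,Aedes,Tsuga),Carpinus),(Staphylococcus,Apis,Otocyon))).
That clade contains 23 terminal taxa: Aedes, Alnus, Apis, Arabidopsis, Avena, Betula, Bombus, Bufo, Carpinus, Clostridium, Formica, Gallus, Gulo, Macaca, Meles, Mustela, Otocyon, Peromyscus, Picea, Prionailurus, Staphylococcus, Tsuga, Vespa.

23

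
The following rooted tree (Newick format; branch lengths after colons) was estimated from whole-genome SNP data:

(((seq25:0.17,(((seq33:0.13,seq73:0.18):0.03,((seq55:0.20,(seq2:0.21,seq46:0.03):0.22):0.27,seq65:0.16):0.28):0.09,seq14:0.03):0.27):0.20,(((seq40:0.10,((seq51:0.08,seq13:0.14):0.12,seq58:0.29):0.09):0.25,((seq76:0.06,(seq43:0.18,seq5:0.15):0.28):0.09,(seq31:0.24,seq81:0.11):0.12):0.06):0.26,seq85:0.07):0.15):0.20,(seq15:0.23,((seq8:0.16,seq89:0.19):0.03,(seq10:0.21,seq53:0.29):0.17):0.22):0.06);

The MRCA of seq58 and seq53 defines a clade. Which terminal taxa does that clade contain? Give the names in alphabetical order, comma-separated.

Tracing seq58: it sits inside ((seq51,seq13),seq58).
Tracing seq53: it sits inside (seq10,seq53).
The smallest clade enclosing both is the whole tree (their MRCA is the root), so the answer is all 23 tips in alphabetical order.

seq10, seq13, seq14, seq15, seq2, seq25, seq31, seq33, seq40, seq43, seq46, seq5, seq51, seq53, seq55, seq58, seq65, seq73, seq76, seq8, seq81, seq85, seq89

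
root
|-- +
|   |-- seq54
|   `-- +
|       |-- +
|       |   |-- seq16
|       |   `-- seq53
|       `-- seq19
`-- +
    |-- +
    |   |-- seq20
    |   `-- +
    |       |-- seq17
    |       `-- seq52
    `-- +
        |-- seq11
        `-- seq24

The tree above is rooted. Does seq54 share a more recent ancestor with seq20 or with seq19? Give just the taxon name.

seq19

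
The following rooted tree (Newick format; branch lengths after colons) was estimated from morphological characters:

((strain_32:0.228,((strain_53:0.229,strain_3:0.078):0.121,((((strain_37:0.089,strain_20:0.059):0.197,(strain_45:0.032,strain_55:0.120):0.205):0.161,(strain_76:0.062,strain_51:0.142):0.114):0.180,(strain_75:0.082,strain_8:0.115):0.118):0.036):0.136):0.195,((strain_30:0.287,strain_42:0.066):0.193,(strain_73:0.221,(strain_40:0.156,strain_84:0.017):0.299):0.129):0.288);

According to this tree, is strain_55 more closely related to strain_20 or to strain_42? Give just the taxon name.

The MRCA of strain_55 and strain_20 subtends ((strain_37,strain_20),(strain_45,strain_55)) (4 taxa).
The MRCA of strain_55 and strain_42 is the root, subtending the entire tree (16 taxa).
The first is nested inside the second, so strain_55 shares a more recent common ancestor with strain_20.

strain_20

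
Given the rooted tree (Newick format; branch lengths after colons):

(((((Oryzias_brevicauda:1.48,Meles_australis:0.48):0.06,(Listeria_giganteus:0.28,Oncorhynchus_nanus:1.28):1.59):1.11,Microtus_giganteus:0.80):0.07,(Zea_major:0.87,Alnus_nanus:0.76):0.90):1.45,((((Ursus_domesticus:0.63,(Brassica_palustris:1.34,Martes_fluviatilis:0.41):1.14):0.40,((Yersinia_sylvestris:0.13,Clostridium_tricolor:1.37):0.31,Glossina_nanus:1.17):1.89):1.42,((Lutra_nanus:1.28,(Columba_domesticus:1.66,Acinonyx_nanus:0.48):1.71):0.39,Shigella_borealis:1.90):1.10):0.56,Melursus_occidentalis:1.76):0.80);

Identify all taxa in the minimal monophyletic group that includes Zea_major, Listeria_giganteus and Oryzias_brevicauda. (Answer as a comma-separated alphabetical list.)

Alnus_nanus, Listeria_giganteus, Meles_australis, Microtus_giganteus, Oncorhynchus_nanus, Oryzias_brevicauda, Zea_major

Tracing Zea_major: it sits inside (Zea_major,Alnus_nanus).
Tracing Listeria_giganteus: it sits inside (Listeria_giganteus,Oncorhynchus_nanus).
Tracing Oryzias_brevicauda: it sits inside (Oryzias_brevicauda,Meles_australis).
The smallest clade enclosing all 3 is ((((Oryzias_brevicauda,Meles_australis),(Listeria_giganteus,Oncorhynchus_nanus)),Microtus_giganteus),(Zea_major,Alnus_nanus)); the answer is its 7 terminal taxa in alphabetical order.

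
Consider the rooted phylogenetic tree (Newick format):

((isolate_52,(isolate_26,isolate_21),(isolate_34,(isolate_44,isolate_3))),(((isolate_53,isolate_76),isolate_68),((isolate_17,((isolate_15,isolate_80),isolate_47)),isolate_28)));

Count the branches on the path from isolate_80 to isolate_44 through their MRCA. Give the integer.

10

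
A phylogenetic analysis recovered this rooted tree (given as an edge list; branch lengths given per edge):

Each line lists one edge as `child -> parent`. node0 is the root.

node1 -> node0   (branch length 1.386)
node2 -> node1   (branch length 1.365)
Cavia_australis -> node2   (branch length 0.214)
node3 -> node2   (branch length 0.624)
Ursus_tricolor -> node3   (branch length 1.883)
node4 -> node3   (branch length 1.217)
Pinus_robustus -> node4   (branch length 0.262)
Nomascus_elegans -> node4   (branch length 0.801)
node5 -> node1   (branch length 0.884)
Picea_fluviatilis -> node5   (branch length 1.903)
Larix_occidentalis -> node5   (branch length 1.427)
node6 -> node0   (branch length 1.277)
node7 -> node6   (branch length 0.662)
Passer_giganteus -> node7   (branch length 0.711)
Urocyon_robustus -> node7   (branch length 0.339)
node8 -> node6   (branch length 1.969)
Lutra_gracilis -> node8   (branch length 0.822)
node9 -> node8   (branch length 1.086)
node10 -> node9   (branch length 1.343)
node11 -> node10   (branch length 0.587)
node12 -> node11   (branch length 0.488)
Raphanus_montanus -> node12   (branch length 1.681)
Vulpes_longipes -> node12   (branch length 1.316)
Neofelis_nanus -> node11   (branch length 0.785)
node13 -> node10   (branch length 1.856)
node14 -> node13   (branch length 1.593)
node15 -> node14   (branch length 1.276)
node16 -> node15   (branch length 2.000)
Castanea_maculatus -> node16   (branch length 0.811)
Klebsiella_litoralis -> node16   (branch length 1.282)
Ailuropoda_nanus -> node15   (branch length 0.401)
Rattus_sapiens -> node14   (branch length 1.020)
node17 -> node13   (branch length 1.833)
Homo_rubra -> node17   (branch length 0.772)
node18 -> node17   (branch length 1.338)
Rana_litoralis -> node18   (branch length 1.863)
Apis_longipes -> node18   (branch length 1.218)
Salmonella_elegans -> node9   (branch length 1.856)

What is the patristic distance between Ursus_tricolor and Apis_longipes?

17.178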